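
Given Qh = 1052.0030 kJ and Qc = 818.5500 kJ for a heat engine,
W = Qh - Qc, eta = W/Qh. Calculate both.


W = 1052.0030 - 818.5500 = 233.4530 kJ
eta = 233.4530 / 1052.0030 = 0.2219 = 22.1913%

W = 233.4530 kJ, eta = 22.1913%


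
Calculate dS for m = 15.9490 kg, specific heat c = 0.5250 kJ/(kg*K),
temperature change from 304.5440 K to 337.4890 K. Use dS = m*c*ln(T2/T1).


T2/T1 = 1.1082
ln(T2/T1) = 0.1027
dS = 15.9490 * 0.5250 * 0.1027 = 0.8601 kJ/K

0.8601 kJ/K


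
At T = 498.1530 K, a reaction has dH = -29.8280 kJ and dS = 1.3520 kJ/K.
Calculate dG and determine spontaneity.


T*dS = 498.1530 * 1.3520 = 673.5029 kJ
dG = -29.8280 - 673.5029 = -703.3309 kJ (spontaneous)

dG = -703.3309 kJ, spontaneous


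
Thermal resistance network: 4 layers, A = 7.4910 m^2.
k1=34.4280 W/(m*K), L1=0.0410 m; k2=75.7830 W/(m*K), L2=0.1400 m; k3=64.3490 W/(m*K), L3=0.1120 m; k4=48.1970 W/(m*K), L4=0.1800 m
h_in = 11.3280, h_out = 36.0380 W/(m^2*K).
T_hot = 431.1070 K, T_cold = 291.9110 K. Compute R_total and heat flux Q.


R_conv_in = 1/(11.3280*7.4910) = 0.0118
R_1 = 0.0410/(34.4280*7.4910) = 0.0002
R_2 = 0.1400/(75.7830*7.4910) = 0.0002
R_3 = 0.1120/(64.3490*7.4910) = 0.0002
R_4 = 0.1800/(48.1970*7.4910) = 0.0005
R_conv_out = 1/(36.0380*7.4910) = 0.0037
R_total = 0.0166 K/W
Q = 139.1960 / 0.0166 = 8372.6311 W

R_total = 0.0166 K/W, Q = 8372.6311 W


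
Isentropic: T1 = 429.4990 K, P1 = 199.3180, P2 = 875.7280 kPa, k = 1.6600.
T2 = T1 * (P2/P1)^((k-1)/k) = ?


(k-1)/k = 0.3976
(P2/P1)^exp = 1.8013
T2 = 429.4990 * 1.8013 = 773.6460 K

773.6460 K


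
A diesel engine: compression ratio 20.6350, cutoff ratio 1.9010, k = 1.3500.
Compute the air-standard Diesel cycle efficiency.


r^(k-1) = 2.8848
rc^k = 2.3803
eta = 0.6066 = 60.6637%

60.6637%


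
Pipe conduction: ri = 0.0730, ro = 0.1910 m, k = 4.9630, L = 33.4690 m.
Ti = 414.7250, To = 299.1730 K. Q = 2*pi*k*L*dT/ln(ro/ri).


dT = 115.5520 K
ln(ro/ri) = 0.9618
Q = 2*pi*4.9630*33.4690*115.5520 / 0.9618 = 125387.2156 W

125387.2156 W


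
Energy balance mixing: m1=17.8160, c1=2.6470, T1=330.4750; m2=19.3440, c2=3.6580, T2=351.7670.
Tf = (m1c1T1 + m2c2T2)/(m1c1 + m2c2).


num = 40476.0114
den = 117.9193
Tf = 343.2518 K

343.2518 K


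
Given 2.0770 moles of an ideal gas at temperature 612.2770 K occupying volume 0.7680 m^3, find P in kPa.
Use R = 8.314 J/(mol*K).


P = nRT/V = 2.0770 * 8.314 * 612.2770 / 0.7680
= 10572.9082 / 0.7680 = 13766.8076 Pa = 13.7668 kPa

13.7668 kPa


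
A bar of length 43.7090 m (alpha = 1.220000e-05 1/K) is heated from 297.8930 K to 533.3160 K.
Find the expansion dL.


dT = 235.4230 K
dL = 1.220000e-05 * 43.7090 * 235.4230 = 0.125539 m
L_final = 43.834539 m

dL = 0.125539 m


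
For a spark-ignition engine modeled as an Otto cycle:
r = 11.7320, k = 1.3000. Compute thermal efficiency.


r^(k-1) = 2.0932
eta = 1 - 1/2.0932 = 0.5223 = 52.2264%

52.2264%


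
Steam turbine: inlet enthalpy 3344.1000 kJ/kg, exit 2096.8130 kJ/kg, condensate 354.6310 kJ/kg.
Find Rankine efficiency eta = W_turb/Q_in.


W = 1247.2870 kJ/kg
Q_in = 2989.4690 kJ/kg
eta = 0.4172 = 41.7227%

eta = 41.7227%


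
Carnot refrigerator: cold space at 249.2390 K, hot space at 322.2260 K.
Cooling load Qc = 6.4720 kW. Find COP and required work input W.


COP = 249.2390 / 72.9870 = 3.4148
W = 6.4720 / 3.4148 = 1.8953 kW

COP = 3.4148, W = 1.8953 kW


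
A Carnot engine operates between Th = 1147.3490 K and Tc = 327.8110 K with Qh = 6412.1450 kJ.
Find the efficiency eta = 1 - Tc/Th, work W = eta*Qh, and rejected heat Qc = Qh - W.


eta = 1 - 327.8110/1147.3490 = 0.7143
W = 0.7143 * 6412.1450 = 4580.1203 kJ
Qc = 6412.1450 - 4580.1203 = 1832.0247 kJ

eta = 71.4288%, W = 4580.1203 kJ, Qc = 1832.0247 kJ


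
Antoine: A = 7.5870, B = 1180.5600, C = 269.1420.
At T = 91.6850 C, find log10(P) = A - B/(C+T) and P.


C+T = 360.8270
B/(C+T) = 3.2718
log10(P) = 7.5870 - 3.2718 = 4.3152
P = 10^4.3152 = 20662.4948 mmHg

20662.4948 mmHg


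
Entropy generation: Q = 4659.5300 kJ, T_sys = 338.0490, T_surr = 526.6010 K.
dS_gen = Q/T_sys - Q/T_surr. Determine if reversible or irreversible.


dS_sys = 4659.5300/338.0490 = 13.7836 kJ/K
dS_surr = -4659.5300/526.6010 = -8.8483 kJ/K
dS_gen = 13.7836 - 8.8483 = 4.9353 kJ/K (irreversible)

dS_gen = 4.9353 kJ/K, irreversible


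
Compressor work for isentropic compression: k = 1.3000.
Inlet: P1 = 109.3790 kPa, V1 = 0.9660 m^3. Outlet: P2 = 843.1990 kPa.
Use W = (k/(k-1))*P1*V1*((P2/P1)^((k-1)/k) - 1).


(k-1)/k = 0.2308
(P2/P1)^exp = 1.6021
W = 4.3333 * 109.3790 * 0.9660 * (1.6021 - 1) = 275.6808 kJ

275.6808 kJ


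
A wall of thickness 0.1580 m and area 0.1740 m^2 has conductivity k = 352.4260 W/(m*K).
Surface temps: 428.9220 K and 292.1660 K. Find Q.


dT = 136.7560 K
Q = 352.4260 * 0.1740 * 136.7560 / 0.1580 = 53077.0151 W

53077.0151 W


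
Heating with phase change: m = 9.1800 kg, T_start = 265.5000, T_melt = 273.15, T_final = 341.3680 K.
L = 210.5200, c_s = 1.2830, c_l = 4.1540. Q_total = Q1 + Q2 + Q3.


Q1 (sensible, solid) = 9.1800 * 1.2830 * 7.6500 = 90.1012 kJ
Q2 (latent) = 9.1800 * 210.5200 = 1932.5736 kJ
Q3 (sensible, liquid) = 9.1800 * 4.1540 * 68.2180 = 2601.4061 kJ
Q_total = 4624.0810 kJ

4624.0810 kJ


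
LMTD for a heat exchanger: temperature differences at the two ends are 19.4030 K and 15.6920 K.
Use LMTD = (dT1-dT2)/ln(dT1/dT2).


dT1/dT2 = 1.2365
ln(dT1/dT2) = 0.2123
LMTD = 3.7110 / 0.2123 = 17.4819 K

17.4819 K


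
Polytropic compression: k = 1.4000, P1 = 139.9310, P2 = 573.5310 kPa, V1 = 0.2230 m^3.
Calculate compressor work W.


(k-1)/k = 0.2857
(P2/P1)^exp = 1.4964
W = 3.5000 * 139.9310 * 0.2230 * (1.4964 - 1) = 54.2123 kJ

54.2123 kJ


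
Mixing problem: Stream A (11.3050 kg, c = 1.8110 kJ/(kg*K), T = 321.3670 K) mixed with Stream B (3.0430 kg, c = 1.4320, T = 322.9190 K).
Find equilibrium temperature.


num = 7986.6048
den = 24.8309
Tf = 321.6394 K

321.6394 K


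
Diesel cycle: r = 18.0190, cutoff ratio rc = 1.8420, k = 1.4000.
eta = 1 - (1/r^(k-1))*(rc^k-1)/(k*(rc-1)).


r^(k-1) = 3.1790
rc^k = 2.3518
eta = 0.6393 = 63.9264%

63.9264%


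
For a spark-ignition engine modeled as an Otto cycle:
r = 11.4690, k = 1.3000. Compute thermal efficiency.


r^(k-1) = 2.0790
eta = 1 - 1/2.0790 = 0.5190 = 51.9003%

51.9003%


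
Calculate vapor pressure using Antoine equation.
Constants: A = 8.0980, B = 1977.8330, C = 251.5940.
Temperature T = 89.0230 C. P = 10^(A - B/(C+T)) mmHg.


C+T = 340.6170
B/(C+T) = 5.8066
log10(P) = 8.0980 - 5.8066 = 2.2914
P = 10^2.2914 = 195.6057 mmHg

195.6057 mmHg


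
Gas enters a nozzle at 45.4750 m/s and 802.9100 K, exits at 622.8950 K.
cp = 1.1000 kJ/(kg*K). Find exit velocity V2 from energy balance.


dT = 180.0150 K
2*cp*1000*dT = 396033.0000
V1^2 = 2067.9756
V2 = sqrt(398100.9756) = 630.9524 m/s

630.9524 m/s


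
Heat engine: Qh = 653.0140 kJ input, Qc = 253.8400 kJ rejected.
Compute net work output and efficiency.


W = 653.0140 - 253.8400 = 399.1740 kJ
eta = 399.1740 / 653.0140 = 0.6113 = 61.1279%

W = 399.1740 kJ, eta = 61.1279%


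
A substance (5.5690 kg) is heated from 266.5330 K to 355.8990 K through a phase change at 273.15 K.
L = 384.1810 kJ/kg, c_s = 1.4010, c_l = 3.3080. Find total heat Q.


Q1 (sensible, solid) = 5.5690 * 1.4010 * 6.6170 = 51.6270 kJ
Q2 (latent) = 5.5690 * 384.1810 = 2139.5040 kJ
Q3 (sensible, liquid) = 5.5690 * 3.3080 * 82.7490 = 1524.4229 kJ
Q_total = 3715.5539 kJ

3715.5539 kJ


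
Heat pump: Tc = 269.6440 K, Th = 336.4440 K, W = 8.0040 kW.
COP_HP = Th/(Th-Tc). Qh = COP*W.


COP = 336.4440 / 66.8000 = 5.0366
Qh = 5.0366 * 8.0040 = 40.3128 kW

COP = 5.0366, Qh = 40.3128 kW


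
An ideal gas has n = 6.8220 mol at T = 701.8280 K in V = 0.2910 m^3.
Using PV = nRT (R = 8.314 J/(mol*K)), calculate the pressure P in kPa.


P = nRT/V = 6.8220 * 8.314 * 701.8280 / 0.2910
= 39806.3563 / 0.2910 = 136791.6024 Pa = 136.7916 kPa

136.7916 kPa


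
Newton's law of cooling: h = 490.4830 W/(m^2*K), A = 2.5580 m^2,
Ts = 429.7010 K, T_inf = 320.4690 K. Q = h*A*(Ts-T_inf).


dT = 109.2320 K
Q = 490.4830 * 2.5580 * 109.2320 = 137048.5311 W

137048.5311 W


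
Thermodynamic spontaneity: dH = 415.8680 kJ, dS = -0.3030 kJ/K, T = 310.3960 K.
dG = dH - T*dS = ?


T*dS = 310.3960 * -0.3030 = -94.0500 kJ
dG = 415.8680 + 94.0500 = 509.9180 kJ (non-spontaneous)

dG = 509.9180 kJ, non-spontaneous


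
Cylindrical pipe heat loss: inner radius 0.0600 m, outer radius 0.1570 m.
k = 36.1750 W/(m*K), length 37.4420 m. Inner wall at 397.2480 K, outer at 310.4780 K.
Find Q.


dT = 86.7700 K
ln(ro/ri) = 0.9619
Q = 2*pi*36.1750*37.4420*86.7700 / 0.9619 = 767691.1933 W

767691.1933 W


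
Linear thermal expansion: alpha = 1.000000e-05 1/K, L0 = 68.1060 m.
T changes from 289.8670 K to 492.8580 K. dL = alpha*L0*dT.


dT = 202.9910 K
dL = 1.000000e-05 * 68.1060 * 202.9910 = 0.138249 m
L_final = 68.244249 m

dL = 0.138249 m


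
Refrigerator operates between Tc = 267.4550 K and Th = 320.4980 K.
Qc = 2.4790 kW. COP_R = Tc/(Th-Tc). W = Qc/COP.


COP = 267.4550 / 53.0430 = 5.0422
W = 2.4790 / 5.0422 = 0.4916 kW

COP = 5.0422, W = 0.4916 kW


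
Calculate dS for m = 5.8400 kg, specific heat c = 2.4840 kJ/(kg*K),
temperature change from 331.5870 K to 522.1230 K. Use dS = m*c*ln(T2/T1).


T2/T1 = 1.5746
ln(T2/T1) = 0.4540
dS = 5.8400 * 2.4840 * 0.4540 = 6.5862 kJ/K

6.5862 kJ/K


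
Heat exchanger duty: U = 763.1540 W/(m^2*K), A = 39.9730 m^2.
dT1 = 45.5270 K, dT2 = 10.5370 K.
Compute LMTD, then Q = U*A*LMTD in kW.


LMTD = 23.9099 K
Q = 763.1540 * 39.9730 * 23.9099 = 729383.7040 W = 729.3837 kW

729.3837 kW


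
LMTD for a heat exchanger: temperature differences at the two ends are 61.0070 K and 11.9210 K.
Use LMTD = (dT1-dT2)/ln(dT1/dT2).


dT1/dT2 = 5.1176
ln(dT1/dT2) = 1.6327
LMTD = 49.0860 / 1.6327 = 30.0645 K

30.0645 K


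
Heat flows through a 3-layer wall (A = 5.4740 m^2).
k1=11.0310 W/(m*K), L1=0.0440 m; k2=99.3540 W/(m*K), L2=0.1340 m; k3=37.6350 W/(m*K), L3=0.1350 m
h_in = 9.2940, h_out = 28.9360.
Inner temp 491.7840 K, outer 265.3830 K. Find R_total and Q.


R_conv_in = 1/(9.2940*5.4740) = 0.0197
R_1 = 0.0440/(11.0310*5.4740) = 0.0007
R_2 = 0.1340/(99.3540*5.4740) = 0.0002
R_3 = 0.1350/(37.6350*5.4740) = 0.0007
R_conv_out = 1/(28.9360*5.4740) = 0.0063
R_total = 0.0276 K/W
Q = 226.4010 / 0.0276 = 8203.0714 W

R_total = 0.0276 K/W, Q = 8203.0714 W


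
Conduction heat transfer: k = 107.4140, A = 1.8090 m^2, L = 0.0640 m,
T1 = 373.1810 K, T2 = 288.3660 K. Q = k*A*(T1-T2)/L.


dT = 84.8150 K
Q = 107.4140 * 1.8090 * 84.8150 / 0.0640 = 257508.8438 W

257508.8438 W


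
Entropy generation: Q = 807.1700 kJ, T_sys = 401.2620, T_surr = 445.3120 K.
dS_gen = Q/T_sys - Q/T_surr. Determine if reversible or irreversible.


dS_sys = 807.1700/401.2620 = 2.0116 kJ/K
dS_surr = -807.1700/445.3120 = -1.8126 kJ/K
dS_gen = 2.0116 - 1.8126 = 0.1990 kJ/K (irreversible)

dS_gen = 0.1990 kJ/K, irreversible


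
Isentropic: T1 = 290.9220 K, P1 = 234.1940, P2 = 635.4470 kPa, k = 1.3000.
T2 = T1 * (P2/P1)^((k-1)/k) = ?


(k-1)/k = 0.2308
(P2/P1)^exp = 1.2590
T2 = 290.9220 * 1.2590 = 366.2822 K

366.2822 K


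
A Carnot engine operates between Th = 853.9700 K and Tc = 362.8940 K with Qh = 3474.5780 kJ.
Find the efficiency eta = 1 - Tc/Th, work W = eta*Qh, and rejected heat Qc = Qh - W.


eta = 1 - 362.8940/853.9700 = 0.5751
W = 0.5751 * 3474.5780 = 1998.0583 kJ
Qc = 3474.5780 - 1998.0583 = 1476.5197 kJ

eta = 57.5051%, W = 1998.0583 kJ, Qc = 1476.5197 kJ


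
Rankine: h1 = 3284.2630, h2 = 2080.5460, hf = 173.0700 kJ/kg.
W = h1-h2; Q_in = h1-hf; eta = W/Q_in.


W = 1203.7170 kJ/kg
Q_in = 3111.1930 kJ/kg
eta = 0.3869 = 38.6899%

eta = 38.6899%


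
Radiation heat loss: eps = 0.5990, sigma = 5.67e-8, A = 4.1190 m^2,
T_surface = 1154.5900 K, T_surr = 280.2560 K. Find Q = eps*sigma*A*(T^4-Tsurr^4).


T^4 = 1.7771e+12
Tsurr^4 = 6.1691e+09
Q = 0.5990 * 5.67e-8 * 4.1190 * 1.7709e+12 = 247743.6855 W

247743.6855 W


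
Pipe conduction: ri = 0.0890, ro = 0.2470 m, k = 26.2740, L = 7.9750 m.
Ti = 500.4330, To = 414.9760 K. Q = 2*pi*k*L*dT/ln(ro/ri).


dT = 85.4570 K
ln(ro/ri) = 1.0208
Q = 2*pi*26.2740*7.9750*85.4570 / 1.0208 = 110220.9558 W

110220.9558 W


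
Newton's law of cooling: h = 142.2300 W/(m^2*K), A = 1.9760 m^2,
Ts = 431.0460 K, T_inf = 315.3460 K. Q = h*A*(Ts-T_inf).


dT = 115.7000 K
Q = 142.2300 * 1.9760 * 115.7000 = 32517.0777 W

32517.0777 W


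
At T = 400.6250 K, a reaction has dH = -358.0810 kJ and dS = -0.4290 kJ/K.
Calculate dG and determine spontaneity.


T*dS = 400.6250 * -0.4290 = -171.8681 kJ
dG = -358.0810 + 171.8681 = -186.2129 kJ (spontaneous)

dG = -186.2129 kJ, spontaneous


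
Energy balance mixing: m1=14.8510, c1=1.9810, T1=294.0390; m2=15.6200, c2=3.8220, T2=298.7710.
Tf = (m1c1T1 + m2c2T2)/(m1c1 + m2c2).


num = 26487.0988
den = 89.1195
Tf = 297.2089 K

297.2089 K


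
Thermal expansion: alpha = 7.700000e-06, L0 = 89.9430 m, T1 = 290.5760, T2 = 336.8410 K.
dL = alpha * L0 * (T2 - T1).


dT = 46.2650 K
dL = 7.700000e-06 * 89.9430 * 46.2650 = 0.032041 m
L_final = 89.975041 m

dL = 0.032041 m


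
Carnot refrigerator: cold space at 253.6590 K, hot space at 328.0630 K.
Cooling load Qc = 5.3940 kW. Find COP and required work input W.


COP = 253.6590 / 74.4040 = 3.4092
W = 5.3940 / 3.4092 = 1.5822 kW

COP = 3.4092, W = 1.5822 kW


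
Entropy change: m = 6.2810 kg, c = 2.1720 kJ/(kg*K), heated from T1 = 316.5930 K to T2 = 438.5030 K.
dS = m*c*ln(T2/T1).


T2/T1 = 1.3851
ln(T2/T1) = 0.3257
dS = 6.2810 * 2.1720 * 0.3257 = 4.4440 kJ/K

4.4440 kJ/K


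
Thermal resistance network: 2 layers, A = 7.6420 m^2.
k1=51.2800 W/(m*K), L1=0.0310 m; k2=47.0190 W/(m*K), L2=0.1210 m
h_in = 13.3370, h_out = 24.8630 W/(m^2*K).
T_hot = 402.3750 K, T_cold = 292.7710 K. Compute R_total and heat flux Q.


R_conv_in = 1/(13.3370*7.6420) = 0.0098
R_1 = 0.0310/(51.2800*7.6420) = 7.9105e-05
R_2 = 0.1210/(47.0190*7.6420) = 0.0003
R_conv_out = 1/(24.8630*7.6420) = 0.0053
R_total = 0.0155 K/W
Q = 109.6040 / 0.0155 = 7075.6019 W

R_total = 0.0155 K/W, Q = 7075.6019 W


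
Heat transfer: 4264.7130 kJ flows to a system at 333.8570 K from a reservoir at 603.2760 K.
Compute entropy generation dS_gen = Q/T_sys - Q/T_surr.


dS_sys = 4264.7130/333.8570 = 12.7741 kJ/K
dS_surr = -4264.7130/603.2760 = -7.0693 kJ/K
dS_gen = 12.7741 - 7.0693 = 5.7048 kJ/K (irreversible)

dS_gen = 5.7048 kJ/K, irreversible


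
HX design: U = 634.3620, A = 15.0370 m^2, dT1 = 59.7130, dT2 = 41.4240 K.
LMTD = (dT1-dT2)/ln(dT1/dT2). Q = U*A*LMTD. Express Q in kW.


LMTD = 50.0124 K
Q = 634.3620 * 15.0370 * 50.0124 = 477063.3259 W = 477.0633 kW

477.0633 kW


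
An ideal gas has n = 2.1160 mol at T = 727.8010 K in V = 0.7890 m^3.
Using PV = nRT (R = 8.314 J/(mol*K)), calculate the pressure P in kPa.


P = nRT/V = 2.1160 * 8.314 * 727.8010 / 0.7890
= 12803.7838 / 0.7890 = 16227.8628 Pa = 16.2279 kPa

16.2279 kPa


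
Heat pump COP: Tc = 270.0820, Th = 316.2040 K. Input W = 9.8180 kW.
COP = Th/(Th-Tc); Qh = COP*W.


COP = 316.2040 / 46.1220 = 6.8558
Qh = 6.8558 * 9.8180 = 67.3104 kW

COP = 6.8558, Qh = 67.3104 kW


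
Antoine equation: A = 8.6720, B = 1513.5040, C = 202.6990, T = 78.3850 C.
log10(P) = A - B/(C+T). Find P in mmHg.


C+T = 281.0840
B/(C+T) = 5.3845
log10(P) = 8.6720 - 5.3845 = 3.2875
P = 10^3.2875 = 1938.5383 mmHg

1938.5383 mmHg


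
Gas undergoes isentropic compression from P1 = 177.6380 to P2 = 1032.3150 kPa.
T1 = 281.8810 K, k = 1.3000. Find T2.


(k-1)/k = 0.2308
(P2/P1)^exp = 1.5010
T2 = 281.8810 * 1.5010 = 423.0944 K

423.0944 K


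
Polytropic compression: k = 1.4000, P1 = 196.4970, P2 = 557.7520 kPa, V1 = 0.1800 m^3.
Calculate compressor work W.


(k-1)/k = 0.2857
(P2/P1)^exp = 1.3473
W = 3.5000 * 196.4970 * 0.1800 * (1.3473 - 1) = 42.9890 kJ

42.9890 kJ


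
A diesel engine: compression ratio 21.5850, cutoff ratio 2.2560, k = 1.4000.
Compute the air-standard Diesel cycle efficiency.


r^(k-1) = 3.4171
rc^k = 3.1237
eta = 0.6466 = 64.6554%

64.6554%


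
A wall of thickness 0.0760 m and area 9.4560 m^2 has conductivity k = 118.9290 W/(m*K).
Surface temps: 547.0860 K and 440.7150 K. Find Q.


dT = 106.3710 K
Q = 118.9290 * 9.4560 * 106.3710 / 0.0760 = 1574000.5527 W

1574000.5527 W


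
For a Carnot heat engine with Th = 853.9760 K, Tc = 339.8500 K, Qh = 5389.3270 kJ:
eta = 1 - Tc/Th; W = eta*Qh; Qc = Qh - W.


eta = 1 - 339.8500/853.9760 = 0.6020
W = 0.6020 * 5389.3270 = 3244.5796 kJ
Qc = 5389.3270 - 3244.5796 = 2144.7474 kJ

eta = 60.2038%, W = 3244.5796 kJ, Qc = 2144.7474 kJ


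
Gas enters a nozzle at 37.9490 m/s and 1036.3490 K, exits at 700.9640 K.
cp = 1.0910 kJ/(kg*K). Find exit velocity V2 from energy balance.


dT = 335.3850 K
2*cp*1000*dT = 731810.0700
V1^2 = 1440.1266
V2 = sqrt(733250.1966) = 856.3003 m/s

856.3003 m/s


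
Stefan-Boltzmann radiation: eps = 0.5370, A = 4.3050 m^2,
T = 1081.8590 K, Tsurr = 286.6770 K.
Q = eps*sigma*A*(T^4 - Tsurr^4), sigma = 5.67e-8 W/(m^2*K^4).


T^4 = 1.3699e+12
Tsurr^4 = 6.7542e+09
Q = 0.5370 * 5.67e-8 * 4.3050 * 1.3631e+12 = 178676.1457 W

178676.1457 W


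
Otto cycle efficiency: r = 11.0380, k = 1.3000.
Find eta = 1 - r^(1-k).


r^(k-1) = 2.0553
eta = 1 - 1/2.0553 = 0.5134 = 51.3444%

51.3444%


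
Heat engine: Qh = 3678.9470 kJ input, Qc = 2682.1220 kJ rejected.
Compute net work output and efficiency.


W = 3678.9470 - 2682.1220 = 996.8250 kJ
eta = 996.8250 / 3678.9470 = 0.2710 = 27.0954%

W = 996.8250 kJ, eta = 27.0954%


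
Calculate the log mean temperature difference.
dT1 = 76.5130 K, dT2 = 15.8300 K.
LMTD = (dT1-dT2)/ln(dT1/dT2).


dT1/dT2 = 4.8334
ln(dT1/dT2) = 1.5756
LMTD = 60.6830 / 1.5756 = 38.5153 K

38.5153 K


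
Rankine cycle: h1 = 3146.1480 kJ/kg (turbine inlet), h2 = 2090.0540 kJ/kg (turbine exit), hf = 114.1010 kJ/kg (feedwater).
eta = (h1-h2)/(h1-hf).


W = 1056.0940 kJ/kg
Q_in = 3032.0470 kJ/kg
eta = 0.3483 = 34.8311%

eta = 34.8311%


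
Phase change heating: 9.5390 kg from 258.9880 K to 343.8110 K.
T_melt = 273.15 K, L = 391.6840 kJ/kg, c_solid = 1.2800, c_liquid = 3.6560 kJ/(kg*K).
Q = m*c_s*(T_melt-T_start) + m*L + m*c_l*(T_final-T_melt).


Q1 (sensible, solid) = 9.5390 * 1.2800 * 14.1620 = 172.9169 kJ
Q2 (latent) = 9.5390 * 391.6840 = 3736.2737 kJ
Q3 (sensible, liquid) = 9.5390 * 3.6560 * 70.6610 = 2464.2730 kJ
Q_total = 6373.4635 kJ

6373.4635 kJ


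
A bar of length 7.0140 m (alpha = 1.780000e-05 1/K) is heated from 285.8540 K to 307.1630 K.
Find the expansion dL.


dT = 21.3090 K
dL = 1.780000e-05 * 7.0140 * 21.3090 = 0.002660 m
L_final = 7.016660 m

dL = 0.002660 m


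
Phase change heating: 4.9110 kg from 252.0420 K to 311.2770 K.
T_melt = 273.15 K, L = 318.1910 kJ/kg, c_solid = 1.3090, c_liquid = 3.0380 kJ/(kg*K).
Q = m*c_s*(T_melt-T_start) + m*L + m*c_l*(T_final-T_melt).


Q1 (sensible, solid) = 4.9110 * 1.3090 * 21.1080 = 135.6928 kJ
Q2 (latent) = 4.9110 * 318.1910 = 1562.6360 kJ
Q3 (sensible, liquid) = 4.9110 * 3.0380 * 38.1270 = 568.8403 kJ
Q_total = 2267.1690 kJ

2267.1690 kJ


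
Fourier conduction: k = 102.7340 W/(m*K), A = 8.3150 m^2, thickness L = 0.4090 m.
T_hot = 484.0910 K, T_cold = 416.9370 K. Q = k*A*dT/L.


dT = 67.1540 K
Q = 102.7340 * 8.3150 * 67.1540 / 0.4090 = 140257.1564 W

140257.1564 W


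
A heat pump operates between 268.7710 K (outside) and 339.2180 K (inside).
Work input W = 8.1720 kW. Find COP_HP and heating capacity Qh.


COP = 339.2180 / 70.4470 = 4.8152
Qh = 4.8152 * 8.1720 = 39.3500 kW

COP = 4.8152, Qh = 39.3500 kW


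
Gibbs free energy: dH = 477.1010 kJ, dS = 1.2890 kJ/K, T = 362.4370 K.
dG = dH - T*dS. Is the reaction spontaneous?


T*dS = 362.4370 * 1.2890 = 467.1813 kJ
dG = 477.1010 - 467.1813 = 9.9197 kJ (non-spontaneous)

dG = 9.9197 kJ, non-spontaneous


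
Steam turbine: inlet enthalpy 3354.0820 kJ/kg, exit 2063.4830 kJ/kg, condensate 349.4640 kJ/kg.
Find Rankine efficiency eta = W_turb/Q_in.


W = 1290.5990 kJ/kg
Q_in = 3004.6180 kJ/kg
eta = 0.4295 = 42.9538%

eta = 42.9538%


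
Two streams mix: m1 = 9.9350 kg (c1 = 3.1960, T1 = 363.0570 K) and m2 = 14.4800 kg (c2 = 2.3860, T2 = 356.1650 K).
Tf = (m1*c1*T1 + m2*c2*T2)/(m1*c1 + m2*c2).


num = 23833.1246
den = 66.3015
Tf = 359.4656 K

359.4656 K


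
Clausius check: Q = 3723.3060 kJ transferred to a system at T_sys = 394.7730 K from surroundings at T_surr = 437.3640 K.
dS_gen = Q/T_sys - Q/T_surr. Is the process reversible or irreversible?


dS_sys = 3723.3060/394.7730 = 9.4315 kJ/K
dS_surr = -3723.3060/437.3640 = -8.5131 kJ/K
dS_gen = 9.4315 - 8.5131 = 0.9185 kJ/K (irreversible)

dS_gen = 0.9185 kJ/K, irreversible


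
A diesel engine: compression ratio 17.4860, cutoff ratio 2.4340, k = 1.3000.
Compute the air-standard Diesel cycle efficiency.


r^(k-1) = 2.3594
rc^k = 3.1785
eta = 0.5047 = 50.4721%

50.4721%


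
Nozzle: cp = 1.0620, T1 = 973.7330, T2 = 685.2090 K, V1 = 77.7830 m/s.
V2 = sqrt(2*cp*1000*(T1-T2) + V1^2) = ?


dT = 288.5240 K
2*cp*1000*dT = 612824.9760
V1^2 = 6050.1951
V2 = sqrt(618875.1711) = 786.6862 m/s

786.6862 m/s


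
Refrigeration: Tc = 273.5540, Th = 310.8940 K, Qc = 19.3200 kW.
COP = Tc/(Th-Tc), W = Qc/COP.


COP = 273.5540 / 37.3400 = 7.3260
W = 19.3200 / 7.3260 = 2.6372 kW

COP = 7.3260, W = 2.6372 kW


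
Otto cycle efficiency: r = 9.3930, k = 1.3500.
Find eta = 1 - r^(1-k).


r^(k-1) = 2.1902
eta = 1 - 1/2.1902 = 0.5434 = 54.3418%

54.3418%


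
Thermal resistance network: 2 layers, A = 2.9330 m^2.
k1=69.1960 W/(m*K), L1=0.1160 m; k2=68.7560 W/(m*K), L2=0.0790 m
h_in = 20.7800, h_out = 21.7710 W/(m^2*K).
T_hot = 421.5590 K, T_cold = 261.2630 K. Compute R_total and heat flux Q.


R_conv_in = 1/(20.7800*2.9330) = 0.0164
R_1 = 0.1160/(69.1960*2.9330) = 0.0006
R_2 = 0.0790/(68.7560*2.9330) = 0.0004
R_conv_out = 1/(21.7710*2.9330) = 0.0157
R_total = 0.0330 K/W
Q = 160.2960 / 0.0330 = 4852.8295 W

R_total = 0.0330 K/W, Q = 4852.8295 W


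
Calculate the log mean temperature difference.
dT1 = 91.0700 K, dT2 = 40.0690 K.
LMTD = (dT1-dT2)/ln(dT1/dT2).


dT1/dT2 = 2.2728
ln(dT1/dT2) = 0.8210
LMTD = 51.0010 / 0.8210 = 62.1187 K

62.1187 K


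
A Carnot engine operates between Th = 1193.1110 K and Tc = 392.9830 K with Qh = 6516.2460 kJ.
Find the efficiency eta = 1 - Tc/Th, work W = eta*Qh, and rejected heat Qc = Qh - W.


eta = 1 - 392.9830/1193.1110 = 0.6706
W = 0.6706 * 6516.2460 = 4369.9462 kJ
Qc = 6516.2460 - 4369.9462 = 2146.2998 kJ

eta = 67.0623%, W = 4369.9462 kJ, Qc = 2146.2998 kJ


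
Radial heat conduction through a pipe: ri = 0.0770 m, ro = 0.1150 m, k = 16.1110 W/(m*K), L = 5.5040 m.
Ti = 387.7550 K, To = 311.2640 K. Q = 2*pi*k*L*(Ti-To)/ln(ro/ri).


dT = 76.4910 K
ln(ro/ri) = 0.4011
Q = 2*pi*16.1110*5.5040*76.4910 / 0.4011 = 106245.2572 W

106245.2572 W


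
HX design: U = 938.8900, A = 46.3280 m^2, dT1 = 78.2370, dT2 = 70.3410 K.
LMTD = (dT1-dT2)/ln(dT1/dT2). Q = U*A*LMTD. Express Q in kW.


LMTD = 74.2190 K
Q = 938.8900 * 46.3280 * 74.2190 = 3228296.5535 W = 3228.2966 kW

3228.2966 kW


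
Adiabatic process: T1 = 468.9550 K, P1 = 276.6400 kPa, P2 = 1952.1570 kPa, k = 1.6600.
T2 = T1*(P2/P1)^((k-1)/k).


(k-1)/k = 0.3976
(P2/P1)^exp = 2.1747
T2 = 468.9550 * 2.1747 = 1019.8264 K

1019.8264 K


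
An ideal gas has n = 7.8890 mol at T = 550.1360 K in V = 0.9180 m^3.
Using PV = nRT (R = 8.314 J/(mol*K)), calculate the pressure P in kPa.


P = nRT/V = 7.8890 * 8.314 * 550.1360 / 0.9180
= 36082.9504 / 0.9180 = 39306.0462 Pa = 39.3060 kPa

39.3060 kPa


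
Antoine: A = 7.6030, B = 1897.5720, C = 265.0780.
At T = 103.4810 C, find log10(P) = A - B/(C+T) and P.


C+T = 368.5590
B/(C+T) = 5.1486
log10(P) = 7.6030 - 5.1486 = 2.4544
P = 10^2.4544 = 284.6920 mmHg

284.6920 mmHg


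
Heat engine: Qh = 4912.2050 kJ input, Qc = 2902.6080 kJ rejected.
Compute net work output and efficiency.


W = 4912.2050 - 2902.6080 = 2009.5970 kJ
eta = 2009.5970 / 4912.2050 = 0.4091 = 40.9103%

W = 2009.5970 kJ, eta = 40.9103%


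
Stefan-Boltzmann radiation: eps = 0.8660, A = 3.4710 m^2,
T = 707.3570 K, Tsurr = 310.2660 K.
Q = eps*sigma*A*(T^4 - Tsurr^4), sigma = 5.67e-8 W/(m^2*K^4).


T^4 = 2.5035e+11
Tsurr^4 = 9.2669e+09
Q = 0.8660 * 5.67e-8 * 3.4710 * 2.4109e+11 = 41089.3756 W

41089.3756 W


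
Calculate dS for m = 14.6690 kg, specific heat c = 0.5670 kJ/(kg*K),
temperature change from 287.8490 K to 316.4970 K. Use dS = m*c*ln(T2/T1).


T2/T1 = 1.0995
ln(T2/T1) = 0.0949
dS = 14.6690 * 0.5670 * 0.0949 = 0.7891 kJ/K

0.7891 kJ/K


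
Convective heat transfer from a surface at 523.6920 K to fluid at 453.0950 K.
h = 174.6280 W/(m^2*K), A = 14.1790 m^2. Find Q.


dT = 70.5970 K
Q = 174.6280 * 14.1790 * 70.5970 = 174801.7309 W

174801.7309 W


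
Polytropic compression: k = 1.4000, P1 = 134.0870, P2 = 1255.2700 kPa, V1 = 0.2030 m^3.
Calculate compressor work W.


(k-1)/k = 0.2857
(P2/P1)^exp = 1.8946
W = 3.5000 * 134.0870 * 0.2030 * (1.8946 - 1) = 85.2321 kJ

85.2321 kJ


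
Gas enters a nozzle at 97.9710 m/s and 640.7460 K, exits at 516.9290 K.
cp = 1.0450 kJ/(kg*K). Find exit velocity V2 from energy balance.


dT = 123.8170 K
2*cp*1000*dT = 258777.5300
V1^2 = 9598.3168
V2 = sqrt(268375.8468) = 518.0500 m/s

518.0500 m/s


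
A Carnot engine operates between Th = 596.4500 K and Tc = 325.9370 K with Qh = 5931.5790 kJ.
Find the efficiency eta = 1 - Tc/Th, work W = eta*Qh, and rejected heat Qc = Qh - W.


eta = 1 - 325.9370/596.4500 = 0.4535
W = 0.4535 * 5931.5790 = 2690.1991 kJ
Qc = 5931.5790 - 2690.1991 = 3241.3799 kJ

eta = 45.3538%, W = 2690.1991 kJ, Qc = 3241.3799 kJ


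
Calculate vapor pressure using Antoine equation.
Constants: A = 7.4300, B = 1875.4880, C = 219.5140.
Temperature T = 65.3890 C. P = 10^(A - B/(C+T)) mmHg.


C+T = 284.9030
B/(C+T) = 6.5829
log10(P) = 7.4300 - 6.5829 = 0.8471
P = 10^0.8471 = 7.0323 mmHg

7.0323 mmHg


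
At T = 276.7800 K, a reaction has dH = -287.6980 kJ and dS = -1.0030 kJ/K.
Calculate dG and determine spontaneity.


T*dS = 276.7800 * -1.0030 = -277.6103 kJ
dG = -287.6980 + 277.6103 = -10.0877 kJ (spontaneous)

dG = -10.0877 kJ, spontaneous


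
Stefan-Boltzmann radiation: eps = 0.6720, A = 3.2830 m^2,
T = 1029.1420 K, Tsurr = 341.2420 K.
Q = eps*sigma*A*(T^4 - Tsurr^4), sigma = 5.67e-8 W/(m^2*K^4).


T^4 = 1.1218e+12
Tsurr^4 = 1.3560e+10
Q = 0.6720 * 5.67e-8 * 3.2830 * 1.1082e+12 = 138625.3818 W

138625.3818 W


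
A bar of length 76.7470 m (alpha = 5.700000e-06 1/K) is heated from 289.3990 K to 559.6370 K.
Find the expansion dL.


dT = 270.2380 K
dL = 5.700000e-06 * 76.7470 * 270.2380 = 0.118218 m
L_final = 76.865218 m

dL = 0.118218 m


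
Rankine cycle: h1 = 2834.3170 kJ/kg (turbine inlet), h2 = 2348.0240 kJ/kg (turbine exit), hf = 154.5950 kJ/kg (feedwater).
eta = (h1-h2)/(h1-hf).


W = 486.2930 kJ/kg
Q_in = 2679.7220 kJ/kg
eta = 0.1815 = 18.1471%

eta = 18.1471%


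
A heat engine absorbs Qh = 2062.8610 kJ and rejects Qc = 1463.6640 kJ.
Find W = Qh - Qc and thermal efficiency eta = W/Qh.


W = 2062.8610 - 1463.6640 = 599.1970 kJ
eta = 599.1970 / 2062.8610 = 0.2905 = 29.0469%

W = 599.1970 kJ, eta = 29.0469%


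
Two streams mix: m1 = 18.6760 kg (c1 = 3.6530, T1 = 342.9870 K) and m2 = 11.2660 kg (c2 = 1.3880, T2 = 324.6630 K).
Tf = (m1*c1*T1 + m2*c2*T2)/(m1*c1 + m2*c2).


num = 28476.5718
den = 83.8606
Tf = 339.5702 K

339.5702 K


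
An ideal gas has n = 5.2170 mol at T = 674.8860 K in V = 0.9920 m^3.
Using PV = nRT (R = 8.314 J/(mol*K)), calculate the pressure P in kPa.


P = nRT/V = 5.2170 * 8.314 * 674.8860 / 0.9920
= 29272.5985 / 0.9920 = 29508.6678 Pa = 29.5087 kPa

29.5087 kPa


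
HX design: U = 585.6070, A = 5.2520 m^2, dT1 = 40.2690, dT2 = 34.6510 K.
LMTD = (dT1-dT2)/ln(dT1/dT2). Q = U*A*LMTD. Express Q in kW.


LMTD = 37.3897 K
Q = 585.6070 * 5.2520 * 37.3897 = 114996.0034 W = 114.9960 kW

114.9960 kW


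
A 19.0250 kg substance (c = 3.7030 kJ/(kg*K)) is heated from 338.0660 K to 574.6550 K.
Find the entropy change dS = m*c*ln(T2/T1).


T2/T1 = 1.6998
ln(T2/T1) = 0.5305
dS = 19.0250 * 3.7030 * 0.5305 = 37.3755 kJ/K

37.3755 kJ/K


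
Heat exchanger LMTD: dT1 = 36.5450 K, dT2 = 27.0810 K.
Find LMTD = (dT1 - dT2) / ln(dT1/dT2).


dT1/dT2 = 1.3495
ln(dT1/dT2) = 0.2997
LMTD = 9.4640 / 0.2997 = 31.5770 K

31.5770 K


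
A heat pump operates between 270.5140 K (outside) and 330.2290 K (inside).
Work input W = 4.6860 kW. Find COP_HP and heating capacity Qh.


COP = 330.2290 / 59.7150 = 5.5301
Qh = 5.5301 * 4.6860 = 25.9140 kW

COP = 5.5301, Qh = 25.9140 kW


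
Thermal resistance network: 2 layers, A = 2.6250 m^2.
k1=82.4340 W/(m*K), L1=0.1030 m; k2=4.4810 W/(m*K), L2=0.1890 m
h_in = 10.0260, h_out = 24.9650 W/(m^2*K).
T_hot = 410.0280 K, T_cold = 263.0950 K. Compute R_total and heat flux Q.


R_conv_in = 1/(10.0260*2.6250) = 0.0380
R_1 = 0.1030/(82.4340*2.6250) = 0.0005
R_2 = 0.1890/(4.4810*2.6250) = 0.0161
R_conv_out = 1/(24.9650*2.6250) = 0.0153
R_total = 0.0698 K/W
Q = 146.9330 / 0.0698 = 2105.0651 W

R_total = 0.0698 K/W, Q = 2105.0651 W


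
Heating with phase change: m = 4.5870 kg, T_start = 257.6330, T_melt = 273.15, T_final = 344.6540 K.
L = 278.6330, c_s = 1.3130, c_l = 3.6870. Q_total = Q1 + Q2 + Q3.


Q1 (sensible, solid) = 4.5870 * 1.3130 * 15.5170 = 93.4547 kJ
Q2 (latent) = 4.5870 * 278.6330 = 1278.0896 kJ
Q3 (sensible, liquid) = 4.5870 * 3.6870 * 71.5040 = 1209.2949 kJ
Q_total = 2580.8392 kJ

2580.8392 kJ


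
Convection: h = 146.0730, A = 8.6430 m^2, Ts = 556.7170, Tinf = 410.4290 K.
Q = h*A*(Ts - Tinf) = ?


dT = 146.2880 K
Q = 146.0730 * 8.6430 * 146.2880 = 184689.9077 W

184689.9077 W


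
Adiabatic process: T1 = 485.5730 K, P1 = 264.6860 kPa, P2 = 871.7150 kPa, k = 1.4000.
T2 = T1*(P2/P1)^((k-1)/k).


(k-1)/k = 0.2857
(P2/P1)^exp = 1.4057
T2 = 485.5730 * 1.4057 = 682.5786 K

682.5786 K


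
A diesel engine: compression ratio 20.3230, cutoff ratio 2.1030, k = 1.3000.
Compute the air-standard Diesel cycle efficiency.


r^(k-1) = 2.4683
rc^k = 2.6284
eta = 0.5399 = 53.9907%

53.9907%


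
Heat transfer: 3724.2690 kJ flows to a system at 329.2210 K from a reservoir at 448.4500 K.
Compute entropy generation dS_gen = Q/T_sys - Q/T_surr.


dS_sys = 3724.2690/329.2210 = 11.3124 kJ/K
dS_surr = -3724.2690/448.4500 = -8.3048 kJ/K
dS_gen = 11.3124 - 8.3048 = 3.0076 kJ/K (irreversible)

dS_gen = 3.0076 kJ/K, irreversible


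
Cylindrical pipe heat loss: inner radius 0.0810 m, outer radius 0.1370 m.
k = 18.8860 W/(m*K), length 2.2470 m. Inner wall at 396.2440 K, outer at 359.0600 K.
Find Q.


dT = 37.1840 K
ln(ro/ri) = 0.5255
Q = 2*pi*18.8860*2.2470*37.1840 / 0.5255 = 18866.0098 W

18866.0098 W


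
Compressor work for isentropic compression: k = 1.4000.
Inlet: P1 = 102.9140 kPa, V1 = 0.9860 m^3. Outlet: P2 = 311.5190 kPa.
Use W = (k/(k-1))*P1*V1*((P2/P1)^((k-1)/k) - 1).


(k-1)/k = 0.2857
(P2/P1)^exp = 1.3722
W = 3.5000 * 102.9140 * 0.9860 * (1.3722 - 1) = 132.2049 kJ

132.2049 kJ


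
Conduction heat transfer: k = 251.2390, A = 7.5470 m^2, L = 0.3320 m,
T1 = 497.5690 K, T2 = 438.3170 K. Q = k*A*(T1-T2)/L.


dT = 59.2520 K
Q = 251.2390 * 7.5470 * 59.2520 / 0.3320 = 338396.8694 W

338396.8694 W


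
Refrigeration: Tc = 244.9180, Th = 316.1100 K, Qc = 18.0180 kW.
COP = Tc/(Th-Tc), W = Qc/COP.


COP = 244.9180 / 71.1920 = 3.4402
W = 18.0180 / 3.4402 = 5.2374 kW

COP = 3.4402, W = 5.2374 kW


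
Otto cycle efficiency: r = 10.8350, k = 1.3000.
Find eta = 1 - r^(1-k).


r^(k-1) = 2.0438
eta = 1 - 1/2.0438 = 0.5107 = 51.0727%

51.0727%


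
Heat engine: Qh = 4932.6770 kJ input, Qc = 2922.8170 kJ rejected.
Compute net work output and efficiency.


W = 4932.6770 - 2922.8170 = 2009.8600 kJ
eta = 2009.8600 / 4932.6770 = 0.4075 = 40.7458%

W = 2009.8600 kJ, eta = 40.7458%


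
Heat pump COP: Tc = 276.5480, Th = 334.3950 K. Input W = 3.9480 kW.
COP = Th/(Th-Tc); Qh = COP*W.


COP = 334.3950 / 57.8470 = 5.7807
Qh = 5.7807 * 3.9480 = 22.8221 kW

COP = 5.7807, Qh = 22.8221 kW


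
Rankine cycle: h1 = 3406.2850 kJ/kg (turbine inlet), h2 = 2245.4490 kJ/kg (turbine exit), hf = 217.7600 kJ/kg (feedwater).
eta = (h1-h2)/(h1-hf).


W = 1160.8360 kJ/kg
Q_in = 3188.5250 kJ/kg
eta = 0.3641 = 36.4067%

eta = 36.4067%


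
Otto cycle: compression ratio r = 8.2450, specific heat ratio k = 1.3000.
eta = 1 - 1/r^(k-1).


r^(k-1) = 1.8830
eta = 1 - 1/1.8830 = 0.4689 = 46.8941%

46.8941%


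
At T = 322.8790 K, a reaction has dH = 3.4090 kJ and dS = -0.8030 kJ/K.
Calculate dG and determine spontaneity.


T*dS = 322.8790 * -0.8030 = -259.2718 kJ
dG = 3.4090 + 259.2718 = 262.6808 kJ (non-spontaneous)

dG = 262.6808 kJ, non-spontaneous


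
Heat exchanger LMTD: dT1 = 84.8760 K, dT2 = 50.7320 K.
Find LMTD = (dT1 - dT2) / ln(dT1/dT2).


dT1/dT2 = 1.6730
ln(dT1/dT2) = 0.5146
LMTD = 34.1440 / 0.5146 = 66.3461 K

66.3461 K


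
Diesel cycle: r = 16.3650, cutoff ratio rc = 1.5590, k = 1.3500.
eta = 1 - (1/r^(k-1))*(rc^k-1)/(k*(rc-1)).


r^(k-1) = 2.6599
rc^k = 1.8211
eta = 0.5909 = 59.0929%

59.0929%


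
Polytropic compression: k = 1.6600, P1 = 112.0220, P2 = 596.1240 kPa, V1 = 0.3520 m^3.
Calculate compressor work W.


(k-1)/k = 0.3976
(P2/P1)^exp = 1.9439
W = 2.5152 * 112.0220 * 0.3520 * (1.9439 - 1) = 93.6085 kJ

93.6085 kJ


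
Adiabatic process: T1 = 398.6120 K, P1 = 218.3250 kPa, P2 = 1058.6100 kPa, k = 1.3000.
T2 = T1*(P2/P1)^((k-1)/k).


(k-1)/k = 0.2308
(P2/P1)^exp = 1.4395
T2 = 398.6120 * 1.4395 = 573.8168 K

573.8168 K


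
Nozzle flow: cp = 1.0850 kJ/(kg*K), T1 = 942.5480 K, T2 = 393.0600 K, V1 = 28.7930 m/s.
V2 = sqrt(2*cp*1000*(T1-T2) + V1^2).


dT = 549.4880 K
2*cp*1000*dT = 1192388.9600
V1^2 = 829.0368
V2 = sqrt(1193217.9968) = 1092.3452 m/s

1092.3452 m/s


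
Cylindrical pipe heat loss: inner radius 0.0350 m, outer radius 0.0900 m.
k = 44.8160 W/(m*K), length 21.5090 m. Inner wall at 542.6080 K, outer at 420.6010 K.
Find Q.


dT = 122.0070 K
ln(ro/ri) = 0.9445
Q = 2*pi*44.8160*21.5090*122.0070 / 0.9445 = 782408.6061 W

782408.6061 W


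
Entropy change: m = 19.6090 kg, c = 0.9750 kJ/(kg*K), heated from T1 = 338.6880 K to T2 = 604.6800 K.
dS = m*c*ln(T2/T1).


T2/T1 = 1.7854
ln(T2/T1) = 0.5796
dS = 19.6090 * 0.9750 * 0.5796 = 11.0816 kJ/K

11.0816 kJ/K


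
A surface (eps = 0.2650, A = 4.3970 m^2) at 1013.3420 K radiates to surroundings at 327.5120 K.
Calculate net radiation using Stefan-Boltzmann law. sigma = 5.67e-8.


T^4 = 1.0544e+12
Tsurr^4 = 1.1506e+10
Q = 0.2650 * 5.67e-8 * 4.3970 * 1.0429e+12 = 68904.0455 W

68904.0455 W


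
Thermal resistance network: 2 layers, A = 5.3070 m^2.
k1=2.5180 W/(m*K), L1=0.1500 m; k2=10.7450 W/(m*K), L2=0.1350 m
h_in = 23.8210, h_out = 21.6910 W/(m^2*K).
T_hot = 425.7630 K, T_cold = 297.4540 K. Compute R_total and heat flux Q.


R_conv_in = 1/(23.8210*5.3070) = 0.0079
R_1 = 0.1500/(2.5180*5.3070) = 0.0112
R_2 = 0.1350/(10.7450*5.3070) = 0.0024
R_conv_out = 1/(21.6910*5.3070) = 0.0087
R_total = 0.0302 K/W
Q = 128.3090 / 0.0302 = 4250.0874 W

R_total = 0.0302 K/W, Q = 4250.0874 W


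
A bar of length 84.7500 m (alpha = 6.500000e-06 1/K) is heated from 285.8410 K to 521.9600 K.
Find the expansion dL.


dT = 236.1190 K
dL = 6.500000e-06 * 84.7500 * 236.1190 = 0.130072 m
L_final = 84.880072 m

dL = 0.130072 m


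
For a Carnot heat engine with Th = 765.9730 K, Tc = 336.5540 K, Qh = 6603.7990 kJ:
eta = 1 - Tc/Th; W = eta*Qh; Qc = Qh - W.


eta = 1 - 336.5540/765.9730 = 0.5606
W = 0.5606 * 6603.7990 = 3702.2150 kJ
Qc = 6603.7990 - 3702.2150 = 2901.5840 kJ

eta = 56.0619%, W = 3702.2150 kJ, Qc = 2901.5840 kJ


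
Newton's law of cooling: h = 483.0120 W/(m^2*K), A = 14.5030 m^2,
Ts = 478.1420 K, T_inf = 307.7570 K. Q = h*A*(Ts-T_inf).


dT = 170.3850 K
Q = 483.0120 * 14.5030 * 170.3850 = 1193567.8885 W

1193567.8885 W


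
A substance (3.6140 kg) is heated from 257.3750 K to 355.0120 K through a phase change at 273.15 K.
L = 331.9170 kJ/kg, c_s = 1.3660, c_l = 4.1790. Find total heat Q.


Q1 (sensible, solid) = 3.6140 * 1.3660 * 15.7750 = 77.8768 kJ
Q2 (latent) = 3.6140 * 331.9170 = 1199.5480 kJ
Q3 (sensible, liquid) = 3.6140 * 4.1790 * 81.8620 = 1236.3541 kJ
Q_total = 2513.7790 kJ

2513.7790 kJ


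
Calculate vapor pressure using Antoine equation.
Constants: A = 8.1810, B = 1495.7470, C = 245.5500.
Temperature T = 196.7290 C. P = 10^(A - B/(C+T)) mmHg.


C+T = 442.2790
B/(C+T) = 3.3819
log10(P) = 8.1810 - 3.3819 = 4.7991
P = 10^4.7991 = 62963.9184 mmHg

62963.9184 mmHg


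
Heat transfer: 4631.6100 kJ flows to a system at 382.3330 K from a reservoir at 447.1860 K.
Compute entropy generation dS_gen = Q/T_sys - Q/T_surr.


dS_sys = 4631.6100/382.3330 = 12.1141 kJ/K
dS_surr = -4631.6100/447.1860 = -10.3572 kJ/K
dS_gen = 12.1141 - 10.3572 = 1.7568 kJ/K (irreversible)

dS_gen = 1.7568 kJ/K, irreversible


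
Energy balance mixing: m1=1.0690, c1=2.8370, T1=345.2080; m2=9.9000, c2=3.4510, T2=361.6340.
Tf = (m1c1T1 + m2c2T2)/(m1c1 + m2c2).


num = 13402.1200
den = 37.1977
Tf = 360.2948 K

360.2948 K


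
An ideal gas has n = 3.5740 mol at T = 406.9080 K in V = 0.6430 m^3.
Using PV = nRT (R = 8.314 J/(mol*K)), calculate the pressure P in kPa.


P = nRT/V = 3.5740 * 8.314 * 406.9080 / 0.6430
= 12090.9603 / 0.6430 = 18803.9819 Pa = 18.8040 kPa

18.8040 kPa


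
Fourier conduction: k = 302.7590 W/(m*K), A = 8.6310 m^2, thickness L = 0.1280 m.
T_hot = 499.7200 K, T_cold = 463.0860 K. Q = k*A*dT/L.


dT = 36.6340 K
Q = 302.7590 * 8.6310 * 36.6340 / 0.1280 = 747881.0863 W

747881.0863 W


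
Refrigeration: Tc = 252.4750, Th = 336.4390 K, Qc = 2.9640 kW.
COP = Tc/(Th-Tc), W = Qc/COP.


COP = 252.4750 / 83.9640 = 3.0069
W = 2.9640 / 3.0069 = 0.9857 kW

COP = 3.0069, W = 0.9857 kW


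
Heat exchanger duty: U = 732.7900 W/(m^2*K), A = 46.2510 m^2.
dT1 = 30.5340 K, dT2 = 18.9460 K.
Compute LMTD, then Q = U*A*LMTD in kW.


LMTD = 24.2809 K
Q = 732.7900 * 46.2510 * 24.2809 = 822934.0654 W = 822.9341 kW

822.9341 kW


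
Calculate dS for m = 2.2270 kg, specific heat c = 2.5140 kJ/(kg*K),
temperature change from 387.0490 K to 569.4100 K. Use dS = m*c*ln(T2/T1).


T2/T1 = 1.4712
ln(T2/T1) = 0.3860
dS = 2.2270 * 2.5140 * 0.3860 = 2.1614 kJ/K

2.1614 kJ/K


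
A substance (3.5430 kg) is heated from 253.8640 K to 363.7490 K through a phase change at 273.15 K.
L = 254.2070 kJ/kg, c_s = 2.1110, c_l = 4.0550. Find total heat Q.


Q1 (sensible, solid) = 3.5430 * 2.1110 * 19.2860 = 144.2453 kJ
Q2 (latent) = 3.5430 * 254.2070 = 900.6554 kJ
Q3 (sensible, liquid) = 3.5430 * 4.0550 * 90.5990 = 1301.6236 kJ
Q_total = 2346.5243 kJ

2346.5243 kJ


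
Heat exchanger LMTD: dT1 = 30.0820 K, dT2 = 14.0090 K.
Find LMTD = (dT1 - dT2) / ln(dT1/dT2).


dT1/dT2 = 2.1473
ln(dT1/dT2) = 0.7642
LMTD = 16.0730 / 0.7642 = 21.0317 K

21.0317 K


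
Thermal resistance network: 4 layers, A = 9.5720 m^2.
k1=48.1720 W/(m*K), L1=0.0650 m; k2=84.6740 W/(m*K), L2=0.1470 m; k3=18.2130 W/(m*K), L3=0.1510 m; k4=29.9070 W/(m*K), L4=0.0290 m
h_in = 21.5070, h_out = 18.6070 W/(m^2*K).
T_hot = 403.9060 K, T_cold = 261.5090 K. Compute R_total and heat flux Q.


R_conv_in = 1/(21.5070*9.5720) = 0.0049
R_1 = 0.0650/(48.1720*9.5720) = 0.0001
R_2 = 0.1470/(84.6740*9.5720) = 0.0002
R_3 = 0.1510/(18.2130*9.5720) = 0.0009
R_4 = 0.0290/(29.9070*9.5720) = 0.0001
R_conv_out = 1/(18.6070*9.5720) = 0.0056
R_total = 0.0118 K/W
Q = 142.3970 / 0.0118 = 12106.5622 W

R_total = 0.0118 K/W, Q = 12106.5622 W


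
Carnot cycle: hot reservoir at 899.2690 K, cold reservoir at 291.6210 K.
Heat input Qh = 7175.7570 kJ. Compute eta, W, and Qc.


eta = 1 - 291.6210/899.2690 = 0.6757
W = 0.6757 * 7175.7570 = 4848.7543 kJ
Qc = 7175.7570 - 4848.7543 = 2327.0027 kJ

eta = 67.5713%, W = 4848.7543 kJ, Qc = 2327.0027 kJ
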